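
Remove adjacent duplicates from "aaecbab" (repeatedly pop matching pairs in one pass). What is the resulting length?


Input: aaecbab
Stack-based adjacent duplicate removal:
  Read 'a': push. Stack: a
  Read 'a': matches stack top 'a' => pop. Stack: (empty)
  Read 'e': push. Stack: e
  Read 'c': push. Stack: ec
  Read 'b': push. Stack: ecb
  Read 'a': push. Stack: ecba
  Read 'b': push. Stack: ecbab
Final stack: "ecbab" (length 5)

5


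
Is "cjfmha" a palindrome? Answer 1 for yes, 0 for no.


Input: cjfmha
Reversed: ahmfjc
  Compare pos 0 ('c') with pos 5 ('a'): MISMATCH
  Compare pos 1 ('j') with pos 4 ('h'): MISMATCH
  Compare pos 2 ('f') with pos 3 ('m'): MISMATCH
Result: not a palindrome

0


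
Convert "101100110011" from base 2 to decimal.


Input: "101100110011" in base 2
Positional expansion:
  Digit '1' (value 1) x 2^11 = 2048
  Digit '0' (value 0) x 2^10 = 0
  Digit '1' (value 1) x 2^9 = 512
  Digit '1' (value 1) x 2^8 = 256
  Digit '0' (value 0) x 2^7 = 0
  Digit '0' (value 0) x 2^6 = 0
  Digit '1' (value 1) x 2^5 = 32
  Digit '1' (value 1) x 2^4 = 16
  Digit '0' (value 0) x 2^3 = 0
  Digit '0' (value 0) x 2^2 = 0
  Digit '1' (value 1) x 2^1 = 2
  Digit '1' (value 1) x 2^0 = 1
Sum = 2867

2867


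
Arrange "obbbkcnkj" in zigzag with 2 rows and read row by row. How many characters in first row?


Zigzag "obbbkcnkj" into 2 rows:
Placing characters:
  'o' => row 0
  'b' => row 1
  'b' => row 0
  'b' => row 1
  'k' => row 0
  'c' => row 1
  'n' => row 0
  'k' => row 1
  'j' => row 0
Rows:
  Row 0: "obknj"
  Row 1: "bbck"
First row length: 5

5


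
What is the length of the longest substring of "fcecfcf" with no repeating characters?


Input: "fcecfcf"
Sliding window (track last position of each char):
  Position 0 ('f'): window [0,0] length 1 -- new best
  Position 1 ('c'): window [0,1] length 2 -- new best
  Position 2 ('e'): window [0,2] length 3 -- new best
  Position 3 ('c'): repeat (last at 1), move window start to 2
  Position 3 ('c'): window [2,3] length 2
  Position 4 ('f'): window [2,4] length 3
  Position 5 ('c'): repeat (last at 3), move window start to 4
  Position 5 ('c'): window [4,5] length 2
  Position 6 ('f'): repeat (last at 4), move window start to 5
  Position 6 ('f'): window [5,6] length 2
Longest substring with no repeats: "fce" with length 3

3


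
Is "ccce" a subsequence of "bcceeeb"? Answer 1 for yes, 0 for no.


Check if "ccce" is a subsequence of "bcceeeb"
Greedy scan:
  Position 0 ('b'): no match needed
  Position 1 ('c'): matches sub[0] = 'c'
  Position 2 ('c'): matches sub[1] = 'c'
  Position 3 ('e'): no match needed
  Position 4 ('e'): no match needed
  Position 5 ('e'): no match needed
  Position 6 ('b'): no match needed
Only matched 2/4 characters => not a subsequence

0


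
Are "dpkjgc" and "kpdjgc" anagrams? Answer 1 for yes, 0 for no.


Strings: "dpkjgc", "kpdjgc"
Sorted first:  cdgjkp
Sorted second: cdgjkp
Sorted forms match => anagrams

1


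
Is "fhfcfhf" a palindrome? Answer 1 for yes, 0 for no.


Input: fhfcfhf
Reversed: fhfcfhf
  Compare pos 0 ('f') with pos 6 ('f'): match
  Compare pos 1 ('h') with pos 5 ('h'): match
  Compare pos 2 ('f') with pos 4 ('f'): match
Result: palindrome

1


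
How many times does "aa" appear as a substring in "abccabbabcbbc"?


Searching for "aa" in "abccabbabcbbc"
Scanning each position:
  Position 0: "ab" => no
  Position 1: "bc" => no
  Position 2: "cc" => no
  Position 3: "ca" => no
  Position 4: "ab" => no
  Position 5: "bb" => no
  Position 6: "ba" => no
  Position 7: "ab" => no
  Position 8: "bc" => no
  Position 9: "cb" => no
  Position 10: "bb" => no
  Position 11: "bc" => no
Total occurrences: 0

0


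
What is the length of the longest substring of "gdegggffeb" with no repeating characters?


Input: "gdegggffeb"
Sliding window (track last position of each char):
  Position 0 ('g'): window [0,0] length 1 -- new best
  Position 1 ('d'): window [0,1] length 2 -- new best
  Position 2 ('e'): window [0,2] length 3 -- new best
  Position 3 ('g'): repeat (last at 0), move window start to 1
  Position 3 ('g'): window [1,3] length 3
  Position 4 ('g'): repeat (last at 3), move window start to 4
  Position 4 ('g'): window [4,4] length 1
  Position 5 ('g'): repeat (last at 4), move window start to 5
  Position 5 ('g'): window [5,5] length 1
  Position 6 ('f'): window [5,6] length 2
  Position 7 ('f'): repeat (last at 6), move window start to 7
  Position 7 ('f'): window [7,7] length 1
  Position 8 ('e'): window [7,8] length 2
  Position 9 ('b'): window [7,9] length 3
Longest substring with no repeats: "gde" with length 3

3


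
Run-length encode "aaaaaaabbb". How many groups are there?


Input: aaaaaaabbb
Scanning for consecutive runs:
  Group 1: 'a' x 7 (positions 0-6)
  Group 2: 'b' x 3 (positions 7-9)
Total groups: 2

2


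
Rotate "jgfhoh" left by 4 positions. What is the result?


Input: "jgfhoh", rotate left by 4
First 4 characters: "jgfh"
Remaining characters: "oh"
Concatenate remaining + first: "oh" + "jgfh" = "ohjgfh"

ohjgfh


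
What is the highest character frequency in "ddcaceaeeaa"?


Input: ddcaceaeeaa
Character counts:
  'a': 4
  'c': 2
  'd': 2
  'e': 3
Maximum frequency: 4

4


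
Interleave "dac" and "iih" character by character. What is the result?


Interleaving "dac" and "iih":
  Position 0: 'd' from first, 'i' from second => "di"
  Position 1: 'a' from first, 'i' from second => "ai"
  Position 2: 'c' from first, 'h' from second => "ch"
Result: diaich

diaich


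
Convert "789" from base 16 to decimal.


Input: "789" in base 16
Positional expansion:
  Digit '7' (value 7) x 16^2 = 1792
  Digit '8' (value 8) x 16^1 = 128
  Digit '9' (value 9) x 16^0 = 9
Sum = 1929

1929


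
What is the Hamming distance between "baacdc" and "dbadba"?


Comparing "baacdc" and "dbadba" position by position:
  Position 0: 'b' vs 'd' => differ
  Position 1: 'a' vs 'b' => differ
  Position 2: 'a' vs 'a' => same
  Position 3: 'c' vs 'd' => differ
  Position 4: 'd' vs 'b' => differ
  Position 5: 'c' vs 'a' => differ
Total differences (Hamming distance): 5

5


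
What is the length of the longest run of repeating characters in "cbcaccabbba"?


Input: "cbcaccabbba"
Scanning for longest run:
  Position 1 ('b'): new char, reset run to 1
  Position 2 ('c'): new char, reset run to 1
  Position 3 ('a'): new char, reset run to 1
  Position 4 ('c'): new char, reset run to 1
  Position 5 ('c'): continues run of 'c', length=2
  Position 6 ('a'): new char, reset run to 1
  Position 7 ('b'): new char, reset run to 1
  Position 8 ('b'): continues run of 'b', length=2
  Position 9 ('b'): continues run of 'b', length=3
  Position 10 ('a'): new char, reset run to 1
Longest run: 'b' with length 3

3


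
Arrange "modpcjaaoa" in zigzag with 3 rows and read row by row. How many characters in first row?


Zigzag "modpcjaaoa" into 3 rows:
Placing characters:
  'm' => row 0
  'o' => row 1
  'd' => row 2
  'p' => row 1
  'c' => row 0
  'j' => row 1
  'a' => row 2
  'a' => row 1
  'o' => row 0
  'a' => row 1
Rows:
  Row 0: "mco"
  Row 1: "opjaa"
  Row 2: "da"
First row length: 3

3


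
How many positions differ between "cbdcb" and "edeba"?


Comparing "cbdcb" and "edeba" position by position:
  Position 0: 'c' vs 'e' => DIFFER
  Position 1: 'b' vs 'd' => DIFFER
  Position 2: 'd' vs 'e' => DIFFER
  Position 3: 'c' vs 'b' => DIFFER
  Position 4: 'b' vs 'a' => DIFFER
Positions that differ: 5

5


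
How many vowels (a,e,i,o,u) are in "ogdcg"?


Input: ogdcg
Checking each character:
  'o' at position 0: vowel (running total: 1)
  'g' at position 1: consonant
  'd' at position 2: consonant
  'c' at position 3: consonant
  'g' at position 4: consonant
Total vowels: 1

1


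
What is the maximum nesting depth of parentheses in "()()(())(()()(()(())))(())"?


Input: "()()(())(()()(()(())))(())"
Tracking depth:
  Position 0 '(': depth becomes 1
  Position 1 ')': depth becomes 0
  Position 2 '(': depth becomes 1
  Position 3 ')': depth becomes 0
  Position 4 '(': depth becomes 1
  Position 5 '(': depth becomes 2
  Position 6 ')': depth becomes 1
  Position 7 ')': depth becomes 0
  Position 8 '(': depth becomes 1
  Position 9 '(': depth becomes 2
  Position 10 ')': depth becomes 1
  Position 11 '(': depth becomes 2
  Position 12 ')': depth becomes 1
  Position 13 '(': depth becomes 2
  Position 14 '(': depth becomes 3
  Position 15 ')': depth becomes 2
  Position 16 '(': depth becomes 3
  Position 17 '(': depth becomes 4
  Position 18 ')': depth becomes 3
  Position 19 ')': depth becomes 2
  Position 20 ')': depth becomes 1
  Position 21 ')': depth becomes 0
  Position 22 '(': depth becomes 1
  Position 23 '(': depth becomes 2
  Position 24 ')': depth becomes 1
  Position 25 ')': depth becomes 0
Maximum depth reached: 4

4


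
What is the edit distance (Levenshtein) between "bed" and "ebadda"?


Computing edit distance: "bed" -> "ebadda"
DP table:
           e    b    a    d    d    a
      0    1    2    3    4    5    6
  b   1    1    1    2    3    4    5
  e   2    1    2    2    3    4    5
  d   3    2    2    3    2    3    4
Edit distance = dp[3][6] = 4

4


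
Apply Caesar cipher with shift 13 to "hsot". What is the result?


Caesar cipher: shift "hsot" by 13
  'h' (pos 7) + 13 = pos 20 = 'u'
  's' (pos 18) + 13 = pos 5 = 'f'
  'o' (pos 14) + 13 = pos 1 = 'b'
  't' (pos 19) + 13 = pos 6 = 'g'
Result: ufbg

ufbg


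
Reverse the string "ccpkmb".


Input: ccpkmb
Reading characters right to left:
  Position 5: 'b'
  Position 4: 'm'
  Position 3: 'k'
  Position 2: 'p'
  Position 1: 'c'
  Position 0: 'c'
Reversed: bmkpcc

bmkpcc


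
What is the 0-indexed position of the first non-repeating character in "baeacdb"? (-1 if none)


Input: baeacdb
Character frequencies:
  'a': 2
  'b': 2
  'c': 1
  'd': 1
  'e': 1
Scanning left to right for freq == 1:
  Position 0 ('b'): freq=2, skip
  Position 1 ('a'): freq=2, skip
  Position 2 ('e'): unique! => answer = 2

2


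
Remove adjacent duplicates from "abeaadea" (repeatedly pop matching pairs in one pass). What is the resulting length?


Input: abeaadea
Stack-based adjacent duplicate removal:
  Read 'a': push. Stack: a
  Read 'b': push. Stack: ab
  Read 'e': push. Stack: abe
  Read 'a': push. Stack: abea
  Read 'a': matches stack top 'a' => pop. Stack: abe
  Read 'd': push. Stack: abed
  Read 'e': push. Stack: abede
  Read 'a': push. Stack: abedea
Final stack: "abedea" (length 6)

6


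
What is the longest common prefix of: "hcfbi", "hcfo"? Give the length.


Words: hcfbi, hcfo
  Position 0: all 'h' => match
  Position 1: all 'c' => match
  Position 2: all 'f' => match
  Position 3: ('b', 'o') => mismatch, stop
LCP = "hcf" (length 3)

3


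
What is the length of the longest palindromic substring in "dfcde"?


Input: "dfcde"
Checking substrings for palindromes:
  No multi-char palindromic substrings found
Longest palindromic substring: "d" with length 1

1


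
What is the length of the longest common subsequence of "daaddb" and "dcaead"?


LCS of "daaddb" and "dcaead"
DP table:
           d    c    a    e    a    d
      0    0    0    0    0    0    0
  d   0    1    1    1    1    1    1
  a   0    1    1    2    2    2    2
  a   0    1    1    2    2    3    3
  d   0    1    1    2    2    3    4
  d   0    1    1    2    2    3    4
  b   0    1    1    2    2    3    4
LCS length = dp[6][6] = 4

4


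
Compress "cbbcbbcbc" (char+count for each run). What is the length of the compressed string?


Input: cbbcbbcbc
Runs:
  'c' x 1 => "c1"
  'b' x 2 => "b2"
  'c' x 1 => "c1"
  'b' x 2 => "b2"
  'c' x 1 => "c1"
  'b' x 1 => "b1"
  'c' x 1 => "c1"
Compressed: "c1b2c1b2c1b1c1"
Compressed length: 14

14


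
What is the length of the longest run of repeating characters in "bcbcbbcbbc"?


Input: "bcbcbbcbbc"
Scanning for longest run:
  Position 1 ('c'): new char, reset run to 1
  Position 2 ('b'): new char, reset run to 1
  Position 3 ('c'): new char, reset run to 1
  Position 4 ('b'): new char, reset run to 1
  Position 5 ('b'): continues run of 'b', length=2
  Position 6 ('c'): new char, reset run to 1
  Position 7 ('b'): new char, reset run to 1
  Position 8 ('b'): continues run of 'b', length=2
  Position 9 ('c'): new char, reset run to 1
Longest run: 'b' with length 2

2


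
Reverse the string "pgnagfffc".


Input: pgnagfffc
Reading characters right to left:
  Position 8: 'c'
  Position 7: 'f'
  Position 6: 'f'
  Position 5: 'f'
  Position 4: 'g'
  Position 3: 'a'
  Position 2: 'n'
  Position 1: 'g'
  Position 0: 'p'
Reversed: cfffgangp

cfffgangp


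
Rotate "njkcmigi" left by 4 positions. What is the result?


Input: "njkcmigi", rotate left by 4
First 4 characters: "njkc"
Remaining characters: "migi"
Concatenate remaining + first: "migi" + "njkc" = "miginjkc"

miginjkc


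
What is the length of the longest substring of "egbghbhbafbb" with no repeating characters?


Input: "egbghbhbafbb"
Sliding window (track last position of each char):
  Position 0 ('e'): window [0,0] length 1 -- new best
  Position 1 ('g'): window [0,1] length 2 -- new best
  Position 2 ('b'): window [0,2] length 3 -- new best
  Position 3 ('g'): repeat (last at 1), move window start to 2
  Position 3 ('g'): window [2,3] length 2
  Position 4 ('h'): window [2,4] length 3
  Position 5 ('b'): repeat (last at 2), move window start to 3
  Position 5 ('b'): window [3,5] length 3
  Position 6 ('h'): repeat (last at 4), move window start to 5
  Position 6 ('h'): window [5,6] length 2
  Position 7 ('b'): repeat (last at 5), move window start to 6
  Position 7 ('b'): window [6,7] length 2
  Position 8 ('a'): window [6,8] length 3
  Position 9 ('f'): window [6,9] length 4 -- new best
  Position 10 ('b'): repeat (last at 7), move window start to 8
  Position 10 ('b'): window [8,10] length 3
  Position 11 ('b'): repeat (last at 10), move window start to 11
  Position 11 ('b'): window [11,11] length 1
Longest substring with no repeats: "hbaf" with length 4

4


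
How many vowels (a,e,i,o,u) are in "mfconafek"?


Input: mfconafek
Checking each character:
  'm' at position 0: consonant
  'f' at position 1: consonant
  'c' at position 2: consonant
  'o' at position 3: vowel (running total: 1)
  'n' at position 4: consonant
  'a' at position 5: vowel (running total: 2)
  'f' at position 6: consonant
  'e' at position 7: vowel (running total: 3)
  'k' at position 8: consonant
Total vowels: 3

3


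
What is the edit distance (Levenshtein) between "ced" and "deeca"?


Computing edit distance: "ced" -> "deeca"
DP table:
           d    e    e    c    a
      0    1    2    3    4    5
  c   1    1    2    3    3    4
  e   2    2    1    2    3    4
  d   3    2    2    2    3    4
Edit distance = dp[3][5] = 4

4


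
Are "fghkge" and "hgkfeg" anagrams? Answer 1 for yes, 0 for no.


Strings: "fghkge", "hgkfeg"
Sorted first:  efgghk
Sorted second: efgghk
Sorted forms match => anagrams

1


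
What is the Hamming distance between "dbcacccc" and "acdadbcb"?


Comparing "dbcacccc" and "acdadbcb" position by position:
  Position 0: 'd' vs 'a' => differ
  Position 1: 'b' vs 'c' => differ
  Position 2: 'c' vs 'd' => differ
  Position 3: 'a' vs 'a' => same
  Position 4: 'c' vs 'd' => differ
  Position 5: 'c' vs 'b' => differ
  Position 6: 'c' vs 'c' => same
  Position 7: 'c' vs 'b' => differ
Total differences (Hamming distance): 6

6


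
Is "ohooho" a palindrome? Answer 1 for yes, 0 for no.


Input: ohooho
Reversed: ohooho
  Compare pos 0 ('o') with pos 5 ('o'): match
  Compare pos 1 ('h') with pos 4 ('h'): match
  Compare pos 2 ('o') with pos 3 ('o'): match
Result: palindrome

1


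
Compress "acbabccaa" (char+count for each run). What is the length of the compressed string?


Input: acbabccaa
Runs:
  'a' x 1 => "a1"
  'c' x 1 => "c1"
  'b' x 1 => "b1"
  'a' x 1 => "a1"
  'b' x 1 => "b1"
  'c' x 2 => "c2"
  'a' x 2 => "a2"
Compressed: "a1c1b1a1b1c2a2"
Compressed length: 14

14


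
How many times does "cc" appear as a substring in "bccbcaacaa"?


Searching for "cc" in "bccbcaacaa"
Scanning each position:
  Position 0: "bc" => no
  Position 1: "cc" => MATCH
  Position 2: "cb" => no
  Position 3: "bc" => no
  Position 4: "ca" => no
  Position 5: "aa" => no
  Position 6: "ac" => no
  Position 7: "ca" => no
  Position 8: "aa" => no
Total occurrences: 1

1


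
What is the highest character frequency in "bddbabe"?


Input: bddbabe
Character counts:
  'a': 1
  'b': 3
  'd': 2
  'e': 1
Maximum frequency: 3

3


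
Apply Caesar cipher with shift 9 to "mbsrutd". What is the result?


Caesar cipher: shift "mbsrutd" by 9
  'm' (pos 12) + 9 = pos 21 = 'v'
  'b' (pos 1) + 9 = pos 10 = 'k'
  's' (pos 18) + 9 = pos 1 = 'b'
  'r' (pos 17) + 9 = pos 0 = 'a'
  'u' (pos 20) + 9 = pos 3 = 'd'
  't' (pos 19) + 9 = pos 2 = 'c'
  'd' (pos 3) + 9 = pos 12 = 'm'
Result: vkbadcm

vkbadcm


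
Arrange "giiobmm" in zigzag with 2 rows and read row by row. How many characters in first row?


Zigzag "giiobmm" into 2 rows:
Placing characters:
  'g' => row 0
  'i' => row 1
  'i' => row 0
  'o' => row 1
  'b' => row 0
  'm' => row 1
  'm' => row 0
Rows:
  Row 0: "gibm"
  Row 1: "iom"
First row length: 4

4


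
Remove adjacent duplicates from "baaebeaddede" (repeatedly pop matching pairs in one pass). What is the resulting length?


Input: baaebeaddede
Stack-based adjacent duplicate removal:
  Read 'b': push. Stack: b
  Read 'a': push. Stack: ba
  Read 'a': matches stack top 'a' => pop. Stack: b
  Read 'e': push. Stack: be
  Read 'b': push. Stack: beb
  Read 'e': push. Stack: bebe
  Read 'a': push. Stack: bebea
  Read 'd': push. Stack: bebead
  Read 'd': matches stack top 'd' => pop. Stack: bebea
  Read 'e': push. Stack: bebeae
  Read 'd': push. Stack: bebeaed
  Read 'e': push. Stack: bebeaede
Final stack: "bebeaede" (length 8)

8


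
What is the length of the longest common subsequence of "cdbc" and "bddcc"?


LCS of "cdbc" and "bddcc"
DP table:
           b    d    d    c    c
      0    0    0    0    0    0
  c   0    0    0    0    1    1
  d   0    0    1    1    1    1
  b   0    1    1    1    1    1
  c   0    1    1    1    2    2
LCS length = dp[4][5] = 2

2


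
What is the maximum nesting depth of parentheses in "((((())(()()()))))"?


Input: "((((())(()()()))))"
Tracking depth:
  Position 0 '(': depth becomes 1
  Position 1 '(': depth becomes 2
  Position 2 '(': depth becomes 3
  Position 3 '(': depth becomes 4
  Position 4 '(': depth becomes 5
  Position 5 ')': depth becomes 4
  Position 6 ')': depth becomes 3
  Position 7 '(': depth becomes 4
  Position 8 '(': depth becomes 5
  Position 9 ')': depth becomes 4
  Position 10 '(': depth becomes 5
  Position 11 ')': depth becomes 4
  Position 12 '(': depth becomes 5
  Position 13 ')': depth becomes 4
  Position 14 ')': depth becomes 3
  Position 15 ')': depth becomes 2
  Position 16 ')': depth becomes 1
  Position 17 ')': depth becomes 0
Maximum depth reached: 5

5


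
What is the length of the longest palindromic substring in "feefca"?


Input: "feefca"
Checking substrings for palindromes:
  [0:4] "feef" (len 4) => palindrome
  [1:3] "ee" (len 2) => palindrome
Longest palindromic substring: "feef" with length 4

4


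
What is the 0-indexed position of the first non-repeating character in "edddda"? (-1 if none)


Input: edddda
Character frequencies:
  'a': 1
  'd': 4
  'e': 1
Scanning left to right for freq == 1:
  Position 0 ('e'): unique! => answer = 0

0


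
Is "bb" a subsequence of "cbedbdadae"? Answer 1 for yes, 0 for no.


Check if "bb" is a subsequence of "cbedbdadae"
Greedy scan:
  Position 0 ('c'): no match needed
  Position 1 ('b'): matches sub[0] = 'b'
  Position 2 ('e'): no match needed
  Position 3 ('d'): no match needed
  Position 4 ('b'): matches sub[1] = 'b'
  Position 5 ('d'): no match needed
  Position 6 ('a'): no match needed
  Position 7 ('d'): no match needed
  Position 8 ('a'): no match needed
  Position 9 ('e'): no match needed
All 2 characters matched => is a subsequence

1


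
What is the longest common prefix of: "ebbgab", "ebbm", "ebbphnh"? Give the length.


Words: ebbgab, ebbm, ebbphnh
  Position 0: all 'e' => match
  Position 1: all 'b' => match
  Position 2: all 'b' => match
  Position 3: ('g', 'm', 'p') => mismatch, stop
LCP = "ebb" (length 3)

3


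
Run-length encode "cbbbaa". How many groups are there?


Input: cbbbaa
Scanning for consecutive runs:
  Group 1: 'c' x 1 (positions 0-0)
  Group 2: 'b' x 3 (positions 1-3)
  Group 3: 'a' x 2 (positions 4-5)
Total groups: 3

3


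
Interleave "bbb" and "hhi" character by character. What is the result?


Interleaving "bbb" and "hhi":
  Position 0: 'b' from first, 'h' from second => "bh"
  Position 1: 'b' from first, 'h' from second => "bh"
  Position 2: 'b' from first, 'i' from second => "bi"
Result: bhbhbi

bhbhbi


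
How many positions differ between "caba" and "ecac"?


Comparing "caba" and "ecac" position by position:
  Position 0: 'c' vs 'e' => DIFFER
  Position 1: 'a' vs 'c' => DIFFER
  Position 2: 'b' vs 'a' => DIFFER
  Position 3: 'a' vs 'c' => DIFFER
Positions that differ: 4

4


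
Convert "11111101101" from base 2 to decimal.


Input: "11111101101" in base 2
Positional expansion:
  Digit '1' (value 1) x 2^10 = 1024
  Digit '1' (value 1) x 2^9 = 512
  Digit '1' (value 1) x 2^8 = 256
  Digit '1' (value 1) x 2^7 = 128
  Digit '1' (value 1) x 2^6 = 64
  Digit '1' (value 1) x 2^5 = 32
  Digit '0' (value 0) x 2^4 = 0
  Digit '1' (value 1) x 2^3 = 8
  Digit '1' (value 1) x 2^2 = 4
  Digit '0' (value 0) x 2^1 = 0
  Digit '1' (value 1) x 2^0 = 1
Sum = 2029

2029


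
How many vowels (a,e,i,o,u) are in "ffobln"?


Input: ffobln
Checking each character:
  'f' at position 0: consonant
  'f' at position 1: consonant
  'o' at position 2: vowel (running total: 1)
  'b' at position 3: consonant
  'l' at position 4: consonant
  'n' at position 5: consonant
Total vowels: 1

1


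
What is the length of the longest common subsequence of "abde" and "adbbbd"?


LCS of "abde" and "adbbbd"
DP table:
           a    d    b    b    b    d
      0    0    0    0    0    0    0
  a   0    1    1    1    1    1    1
  b   0    1    1    2    2    2    2
  d   0    1    2    2    2    2    3
  e   0    1    2    2    2    2    3
LCS length = dp[4][6] = 3

3


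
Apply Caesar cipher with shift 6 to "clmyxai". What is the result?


Caesar cipher: shift "clmyxai" by 6
  'c' (pos 2) + 6 = pos 8 = 'i'
  'l' (pos 11) + 6 = pos 17 = 'r'
  'm' (pos 12) + 6 = pos 18 = 's'
  'y' (pos 24) + 6 = pos 4 = 'e'
  'x' (pos 23) + 6 = pos 3 = 'd'
  'a' (pos 0) + 6 = pos 6 = 'g'
  'i' (pos 8) + 6 = pos 14 = 'o'
Result: irsedgo

irsedgo


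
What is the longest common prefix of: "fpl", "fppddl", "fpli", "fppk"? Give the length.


Words: fpl, fppddl, fpli, fppk
  Position 0: all 'f' => match
  Position 1: all 'p' => match
  Position 2: ('l', 'p', 'l', 'p') => mismatch, stop
LCP = "fp" (length 2)

2


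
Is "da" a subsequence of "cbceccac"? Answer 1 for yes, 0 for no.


Check if "da" is a subsequence of "cbceccac"
Greedy scan:
  Position 0 ('c'): no match needed
  Position 1 ('b'): no match needed
  Position 2 ('c'): no match needed
  Position 3 ('e'): no match needed
  Position 4 ('c'): no match needed
  Position 5 ('c'): no match needed
  Position 6 ('a'): no match needed
  Position 7 ('c'): no match needed
Only matched 0/2 characters => not a subsequence

0


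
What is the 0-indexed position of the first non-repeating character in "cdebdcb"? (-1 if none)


Input: cdebdcb
Character frequencies:
  'b': 2
  'c': 2
  'd': 2
  'e': 1
Scanning left to right for freq == 1:
  Position 0 ('c'): freq=2, skip
  Position 1 ('d'): freq=2, skip
  Position 2 ('e'): unique! => answer = 2

2


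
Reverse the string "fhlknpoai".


Input: fhlknpoai
Reading characters right to left:
  Position 8: 'i'
  Position 7: 'a'
  Position 6: 'o'
  Position 5: 'p'
  Position 4: 'n'
  Position 3: 'k'
  Position 2: 'l'
  Position 1: 'h'
  Position 0: 'f'
Reversed: iaopnklhf

iaopnklhf


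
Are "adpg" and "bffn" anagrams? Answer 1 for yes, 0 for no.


Strings: "adpg", "bffn"
Sorted first:  adgp
Sorted second: bffn
Differ at position 0: 'a' vs 'b' => not anagrams

0


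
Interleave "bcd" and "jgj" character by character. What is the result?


Interleaving "bcd" and "jgj":
  Position 0: 'b' from first, 'j' from second => "bj"
  Position 1: 'c' from first, 'g' from second => "cg"
  Position 2: 'd' from first, 'j' from second => "dj"
Result: bjcgdj

bjcgdj


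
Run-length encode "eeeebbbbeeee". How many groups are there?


Input: eeeebbbbeeee
Scanning for consecutive runs:
  Group 1: 'e' x 4 (positions 0-3)
  Group 2: 'b' x 4 (positions 4-7)
  Group 3: 'e' x 4 (positions 8-11)
Total groups: 3

3


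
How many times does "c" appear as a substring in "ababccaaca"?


Searching for "c" in "ababccaaca"
Scanning each position:
  Position 0: "a" => no
  Position 1: "b" => no
  Position 2: "a" => no
  Position 3: "b" => no
  Position 4: "c" => MATCH
  Position 5: "c" => MATCH
  Position 6: "a" => no
  Position 7: "a" => no
  Position 8: "c" => MATCH
  Position 9: "a" => no
Total occurrences: 3

3


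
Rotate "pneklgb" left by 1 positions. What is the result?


Input: "pneklgb", rotate left by 1
First 1 characters: "p"
Remaining characters: "neklgb"
Concatenate remaining + first: "neklgb" + "p" = "neklgbp"

neklgbp


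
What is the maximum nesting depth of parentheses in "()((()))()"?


Input: "()((()))()"
Tracking depth:
  Position 0 '(': depth becomes 1
  Position 1 ')': depth becomes 0
  Position 2 '(': depth becomes 1
  Position 3 '(': depth becomes 2
  Position 4 '(': depth becomes 3
  Position 5 ')': depth becomes 2
  Position 6 ')': depth becomes 1
  Position 7 ')': depth becomes 0
  Position 8 '(': depth becomes 1
  Position 9 ')': depth becomes 0
Maximum depth reached: 3

3


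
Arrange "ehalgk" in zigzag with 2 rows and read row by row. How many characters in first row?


Zigzag "ehalgk" into 2 rows:
Placing characters:
  'e' => row 0
  'h' => row 1
  'a' => row 0
  'l' => row 1
  'g' => row 0
  'k' => row 1
Rows:
  Row 0: "eag"
  Row 1: "hlk"
First row length: 3

3


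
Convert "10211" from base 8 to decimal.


Input: "10211" in base 8
Positional expansion:
  Digit '1' (value 1) x 8^4 = 4096
  Digit '0' (value 0) x 8^3 = 0
  Digit '2' (value 2) x 8^2 = 128
  Digit '1' (value 1) x 8^1 = 8
  Digit '1' (value 1) x 8^0 = 1
Sum = 4233

4233


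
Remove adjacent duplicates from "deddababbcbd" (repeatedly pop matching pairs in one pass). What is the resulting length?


Input: deddababbcbd
Stack-based adjacent duplicate removal:
  Read 'd': push. Stack: d
  Read 'e': push. Stack: de
  Read 'd': push. Stack: ded
  Read 'd': matches stack top 'd' => pop. Stack: de
  Read 'a': push. Stack: dea
  Read 'b': push. Stack: deab
  Read 'a': push. Stack: deaba
  Read 'b': push. Stack: deabab
  Read 'b': matches stack top 'b' => pop. Stack: deaba
  Read 'c': push. Stack: deabac
  Read 'b': push. Stack: deabacb
  Read 'd': push. Stack: deabacbd
Final stack: "deabacbd" (length 8)

8


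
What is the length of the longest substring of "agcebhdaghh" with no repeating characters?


Input: "agcebhdaghh"
Sliding window (track last position of each char):
  Position 0 ('a'): window [0,0] length 1 -- new best
  Position 1 ('g'): window [0,1] length 2 -- new best
  Position 2 ('c'): window [0,2] length 3 -- new best
  Position 3 ('e'): window [0,3] length 4 -- new best
  Position 4 ('b'): window [0,4] length 5 -- new best
  Position 5 ('h'): window [0,5] length 6 -- new best
  Position 6 ('d'): window [0,6] length 7 -- new best
  Position 7 ('a'): repeat (last at 0), move window start to 1
  Position 7 ('a'): window [1,7] length 7
  Position 8 ('g'): repeat (last at 1), move window start to 2
  Position 8 ('g'): window [2,8] length 7
  Position 9 ('h'): repeat (last at 5), move window start to 6
  Position 9 ('h'): window [6,9] length 4
  Position 10 ('h'): repeat (last at 9), move window start to 10
  Position 10 ('h'): window [10,10] length 1
Longest substring with no repeats: "agcebhd" with length 7

7


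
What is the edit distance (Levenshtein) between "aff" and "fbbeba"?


Computing edit distance: "aff" -> "fbbeba"
DP table:
           f    b    b    e    b    a
      0    1    2    3    4    5    6
  a   1    1    2    3    4    5    5
  f   2    1    2    3    4    5    6
  f   3    2    2    3    4    5    6
Edit distance = dp[3][6] = 6

6


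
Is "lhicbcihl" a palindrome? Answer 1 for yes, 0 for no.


Input: lhicbcihl
Reversed: lhicbcihl
  Compare pos 0 ('l') with pos 8 ('l'): match
  Compare pos 1 ('h') with pos 7 ('h'): match
  Compare pos 2 ('i') with pos 6 ('i'): match
  Compare pos 3 ('c') with pos 5 ('c'): match
Result: palindrome

1


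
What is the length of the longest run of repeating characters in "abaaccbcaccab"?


Input: "abaaccbcaccab"
Scanning for longest run:
  Position 1 ('b'): new char, reset run to 1
  Position 2 ('a'): new char, reset run to 1
  Position 3 ('a'): continues run of 'a', length=2
  Position 4 ('c'): new char, reset run to 1
  Position 5 ('c'): continues run of 'c', length=2
  Position 6 ('b'): new char, reset run to 1
  Position 7 ('c'): new char, reset run to 1
  Position 8 ('a'): new char, reset run to 1
  Position 9 ('c'): new char, reset run to 1
  Position 10 ('c'): continues run of 'c', length=2
  Position 11 ('a'): new char, reset run to 1
  Position 12 ('b'): new char, reset run to 1
Longest run: 'a' with length 2

2


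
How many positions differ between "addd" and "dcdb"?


Comparing "addd" and "dcdb" position by position:
  Position 0: 'a' vs 'd' => DIFFER
  Position 1: 'd' vs 'c' => DIFFER
  Position 2: 'd' vs 'd' => same
  Position 3: 'd' vs 'b' => DIFFER
Positions that differ: 3

3


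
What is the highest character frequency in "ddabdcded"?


Input: ddabdcded
Character counts:
  'a': 1
  'b': 1
  'c': 1
  'd': 5
  'e': 1
Maximum frequency: 5

5


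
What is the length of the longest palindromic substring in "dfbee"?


Input: "dfbee"
Checking substrings for palindromes:
  [3:5] "ee" (len 2) => palindrome
Longest palindromic substring: "ee" with length 2

2


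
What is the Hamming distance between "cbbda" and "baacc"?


Comparing "cbbda" and "baacc" position by position:
  Position 0: 'c' vs 'b' => differ
  Position 1: 'b' vs 'a' => differ
  Position 2: 'b' vs 'a' => differ
  Position 3: 'd' vs 'c' => differ
  Position 4: 'a' vs 'c' => differ
Total differences (Hamming distance): 5

5


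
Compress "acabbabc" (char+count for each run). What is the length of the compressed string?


Input: acabbabc
Runs:
  'a' x 1 => "a1"
  'c' x 1 => "c1"
  'a' x 1 => "a1"
  'b' x 2 => "b2"
  'a' x 1 => "a1"
  'b' x 1 => "b1"
  'c' x 1 => "c1"
Compressed: "a1c1a1b2a1b1c1"
Compressed length: 14

14


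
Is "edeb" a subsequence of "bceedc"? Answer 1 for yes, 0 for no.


Check if "edeb" is a subsequence of "bceedc"
Greedy scan:
  Position 0 ('b'): no match needed
  Position 1 ('c'): no match needed
  Position 2 ('e'): matches sub[0] = 'e'
  Position 3 ('e'): no match needed
  Position 4 ('d'): matches sub[1] = 'd'
  Position 5 ('c'): no match needed
Only matched 2/4 characters => not a subsequence

0


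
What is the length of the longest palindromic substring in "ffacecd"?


Input: "ffacecd"
Checking substrings for palindromes:
  [3:6] "cec" (len 3) => palindrome
  [0:2] "ff" (len 2) => palindrome
Longest palindromic substring: "cec" with length 3

3


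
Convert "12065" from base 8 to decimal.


Input: "12065" in base 8
Positional expansion:
  Digit '1' (value 1) x 8^4 = 4096
  Digit '2' (value 2) x 8^3 = 1024
  Digit '0' (value 0) x 8^2 = 0
  Digit '6' (value 6) x 8^1 = 48
  Digit '5' (value 5) x 8^0 = 5
Sum = 5173

5173


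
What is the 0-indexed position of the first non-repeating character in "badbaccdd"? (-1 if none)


Input: badbaccdd
Character frequencies:
  'a': 2
  'b': 2
  'c': 2
  'd': 3
Scanning left to right for freq == 1:
  Position 0 ('b'): freq=2, skip
  Position 1 ('a'): freq=2, skip
  Position 2 ('d'): freq=3, skip
  Position 3 ('b'): freq=2, skip
  Position 4 ('a'): freq=2, skip
  Position 5 ('c'): freq=2, skip
  Position 6 ('c'): freq=2, skip
  Position 7 ('d'): freq=3, skip
  Position 8 ('d'): freq=3, skip
  No unique character found => answer = -1

-1


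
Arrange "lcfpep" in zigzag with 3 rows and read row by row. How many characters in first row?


Zigzag "lcfpep" into 3 rows:
Placing characters:
  'l' => row 0
  'c' => row 1
  'f' => row 2
  'p' => row 1
  'e' => row 0
  'p' => row 1
Rows:
  Row 0: "le"
  Row 1: "cpp"
  Row 2: "f"
First row length: 2

2


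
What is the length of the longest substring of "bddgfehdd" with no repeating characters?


Input: "bddgfehdd"
Sliding window (track last position of each char):
  Position 0 ('b'): window [0,0] length 1 -- new best
  Position 1 ('d'): window [0,1] length 2 -- new best
  Position 2 ('d'): repeat (last at 1), move window start to 2
  Position 2 ('d'): window [2,2] length 1
  Position 3 ('g'): window [2,3] length 2
  Position 4 ('f'): window [2,4] length 3 -- new best
  Position 5 ('e'): window [2,5] length 4 -- new best
  Position 6 ('h'): window [2,6] length 5 -- new best
  Position 7 ('d'): repeat (last at 2), move window start to 3
  Position 7 ('d'): window [3,7] length 5
  Position 8 ('d'): repeat (last at 7), move window start to 8
  Position 8 ('d'): window [8,8] length 1
Longest substring with no repeats: "dgfeh" with length 5

5


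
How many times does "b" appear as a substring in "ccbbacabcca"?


Searching for "b" in "ccbbacabcca"
Scanning each position:
  Position 0: "c" => no
  Position 1: "c" => no
  Position 2: "b" => MATCH
  Position 3: "b" => MATCH
  Position 4: "a" => no
  Position 5: "c" => no
  Position 6: "a" => no
  Position 7: "b" => MATCH
  Position 8: "c" => no
  Position 9: "c" => no
  Position 10: "a" => no
Total occurrences: 3

3


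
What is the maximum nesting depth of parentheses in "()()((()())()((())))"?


Input: "()()((()())()((())))"
Tracking depth:
  Position 0 '(': depth becomes 1
  Position 1 ')': depth becomes 0
  Position 2 '(': depth becomes 1
  Position 3 ')': depth becomes 0
  Position 4 '(': depth becomes 1
  Position 5 '(': depth becomes 2
  Position 6 '(': depth becomes 3
  Position 7 ')': depth becomes 2
  Position 8 '(': depth becomes 3
  Position 9 ')': depth becomes 2
  Position 10 ')': depth becomes 1
  Position 11 '(': depth becomes 2
  Position 12 ')': depth becomes 1
  Position 13 '(': depth becomes 2
  Position 14 '(': depth becomes 3
  Position 15 '(': depth becomes 4
  Position 16 ')': depth becomes 3
  Position 17 ')': depth becomes 2
  Position 18 ')': depth becomes 1
  Position 19 ')': depth becomes 0
Maximum depth reached: 4

4


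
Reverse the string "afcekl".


Input: afcekl
Reading characters right to left:
  Position 5: 'l'
  Position 4: 'k'
  Position 3: 'e'
  Position 2: 'c'
  Position 1: 'f'
  Position 0: 'a'
Reversed: lkecfa

lkecfa


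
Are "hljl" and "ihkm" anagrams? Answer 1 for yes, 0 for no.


Strings: "hljl", "ihkm"
Sorted first:  hjll
Sorted second: hikm
Differ at position 1: 'j' vs 'i' => not anagrams

0


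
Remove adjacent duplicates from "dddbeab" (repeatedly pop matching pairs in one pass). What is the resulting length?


Input: dddbeab
Stack-based adjacent duplicate removal:
  Read 'd': push. Stack: d
  Read 'd': matches stack top 'd' => pop. Stack: (empty)
  Read 'd': push. Stack: d
  Read 'b': push. Stack: db
  Read 'e': push. Stack: dbe
  Read 'a': push. Stack: dbea
  Read 'b': push. Stack: dbeab
Final stack: "dbeab" (length 5)

5


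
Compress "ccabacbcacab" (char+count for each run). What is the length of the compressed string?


Input: ccabacbcacab
Runs:
  'c' x 2 => "c2"
  'a' x 1 => "a1"
  'b' x 1 => "b1"
  'a' x 1 => "a1"
  'c' x 1 => "c1"
  'b' x 1 => "b1"
  'c' x 1 => "c1"
  'a' x 1 => "a1"
  'c' x 1 => "c1"
  'a' x 1 => "a1"
  'b' x 1 => "b1"
Compressed: "c2a1b1a1c1b1c1a1c1a1b1"
Compressed length: 22

22


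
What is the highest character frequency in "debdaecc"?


Input: debdaecc
Character counts:
  'a': 1
  'b': 1
  'c': 2
  'd': 2
  'e': 2
Maximum frequency: 2

2


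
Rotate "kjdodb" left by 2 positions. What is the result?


Input: "kjdodb", rotate left by 2
First 2 characters: "kj"
Remaining characters: "dodb"
Concatenate remaining + first: "dodb" + "kj" = "dodbkj"

dodbkj


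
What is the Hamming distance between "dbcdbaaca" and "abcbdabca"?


Comparing "dbcdbaaca" and "abcbdabca" position by position:
  Position 0: 'd' vs 'a' => differ
  Position 1: 'b' vs 'b' => same
  Position 2: 'c' vs 'c' => same
  Position 3: 'd' vs 'b' => differ
  Position 4: 'b' vs 'd' => differ
  Position 5: 'a' vs 'a' => same
  Position 6: 'a' vs 'b' => differ
  Position 7: 'c' vs 'c' => same
  Position 8: 'a' vs 'a' => same
Total differences (Hamming distance): 4

4


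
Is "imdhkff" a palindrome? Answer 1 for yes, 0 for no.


Input: imdhkff
Reversed: ffkhdmi
  Compare pos 0 ('i') with pos 6 ('f'): MISMATCH
  Compare pos 1 ('m') with pos 5 ('f'): MISMATCH
  Compare pos 2 ('d') with pos 4 ('k'): MISMATCH
Result: not a palindrome

0


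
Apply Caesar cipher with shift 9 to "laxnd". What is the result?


Caesar cipher: shift "laxnd" by 9
  'l' (pos 11) + 9 = pos 20 = 'u'
  'a' (pos 0) + 9 = pos 9 = 'j'
  'x' (pos 23) + 9 = pos 6 = 'g'
  'n' (pos 13) + 9 = pos 22 = 'w'
  'd' (pos 3) + 9 = pos 12 = 'm'
Result: ujgwm

ujgwm


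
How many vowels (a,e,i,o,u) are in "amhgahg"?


Input: amhgahg
Checking each character:
  'a' at position 0: vowel (running total: 1)
  'm' at position 1: consonant
  'h' at position 2: consonant
  'g' at position 3: consonant
  'a' at position 4: vowel (running total: 2)
  'h' at position 5: consonant
  'g' at position 6: consonant
Total vowels: 2

2


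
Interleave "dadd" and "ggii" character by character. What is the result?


Interleaving "dadd" and "ggii":
  Position 0: 'd' from first, 'g' from second => "dg"
  Position 1: 'a' from first, 'g' from second => "ag"
  Position 2: 'd' from first, 'i' from second => "di"
  Position 3: 'd' from first, 'i' from second => "di"
Result: dgagdidi

dgagdidi


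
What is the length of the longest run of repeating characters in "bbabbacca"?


Input: "bbabbacca"
Scanning for longest run:
  Position 1 ('b'): continues run of 'b', length=2
  Position 2 ('a'): new char, reset run to 1
  Position 3 ('b'): new char, reset run to 1
  Position 4 ('b'): continues run of 'b', length=2
  Position 5 ('a'): new char, reset run to 1
  Position 6 ('c'): new char, reset run to 1
  Position 7 ('c'): continues run of 'c', length=2
  Position 8 ('a'): new char, reset run to 1
Longest run: 'b' with length 2

2


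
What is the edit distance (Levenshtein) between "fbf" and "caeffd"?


Computing edit distance: "fbf" -> "caeffd"
DP table:
           c    a    e    f    f    d
      0    1    2    3    4    5    6
  f   1    1    2    3    3    4    5
  b   2    2    2    3    4    4    5
  f   3    3    3    3    3    4    5
Edit distance = dp[3][6] = 5

5


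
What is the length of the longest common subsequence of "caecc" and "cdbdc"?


LCS of "caecc" and "cdbdc"
DP table:
           c    d    b    d    c
      0    0    0    0    0    0
  c   0    1    1    1    1    1
  a   0    1    1    1    1    1
  e   0    1    1    1    1    1
  c   0    1    1    1    1    2
  c   0    1    1    1    1    2
LCS length = dp[5][5] = 2

2


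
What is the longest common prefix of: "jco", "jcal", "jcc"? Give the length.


Words: jco, jcal, jcc
  Position 0: all 'j' => match
  Position 1: all 'c' => match
  Position 2: ('o', 'a', 'c') => mismatch, stop
LCP = "jc" (length 2)

2


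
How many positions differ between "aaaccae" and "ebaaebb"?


Comparing "aaaccae" and "ebaaebb" position by position:
  Position 0: 'a' vs 'e' => DIFFER
  Position 1: 'a' vs 'b' => DIFFER
  Position 2: 'a' vs 'a' => same
  Position 3: 'c' vs 'a' => DIFFER
  Position 4: 'c' vs 'e' => DIFFER
  Position 5: 'a' vs 'b' => DIFFER
  Position 6: 'e' vs 'b' => DIFFER
Positions that differ: 6

6
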